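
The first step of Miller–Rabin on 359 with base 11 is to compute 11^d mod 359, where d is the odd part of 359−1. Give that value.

1

359 − 1 = 358 = 2^1 · 179, so d = 179.
11^1 ≡ 11 (mod 359)
11^2 ≡ 11^2 = 121 ≡ 121 (mod 359)
11^4 ≡ 121^2 = 14641 ≡ 281 (mod 359)
11^8 ≡ 281^2 = 78961 ≡ 340 (mod 359)
11^16 ≡ 340^2 = 115600 ≡ 2 (mod 359)
11^32 ≡ 2^2 = 4 ≡ 4 (mod 359)
11^64 ≡ 4^2 = 16 ≡ 16 (mod 359)
11^128 ≡ 16^2 = 256 ≡ 256 (mod 359)
179 = 128 + 32 + 16 + 2 + 1 in binary powers of 2.
So 11^179 ≡ 256 · 4 · 2 · 121 · 11 ≡ 1 (mod 359).
Since 11^d ≡ 1 (mod 359), base 11 does not prove 359 composite.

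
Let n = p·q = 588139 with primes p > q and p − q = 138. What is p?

Since p = q + 138, we have 588139 = q(q + 138), so q² + 138q − 588139 = 0.
Discriminant: 138² + 4·588139 = 19044 + 2352556 = 2371600; √2371600 = 1540.
q = (−138 + 1540)/2 = 701, and p = q + 138 = 839.
Check: 701 · 839 = 588139.

839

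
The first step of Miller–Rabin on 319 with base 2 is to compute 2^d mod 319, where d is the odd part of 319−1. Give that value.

171

319 − 1 = 318 = 2^1 · 159, so d = 159.
2^1 ≡ 2 (mod 319)
2^2 ≡ 2^2 = 4 ≡ 4 (mod 319)
2^4 ≡ 4^2 = 16 ≡ 16 (mod 319)
2^8 ≡ 16^2 = 256 ≡ 256 (mod 319)
2^16 ≡ 256^2 = 65536 ≡ 141 (mod 319)
2^32 ≡ 141^2 = 19881 ≡ 103 (mod 319)
2^64 ≡ 103^2 = 10609 ≡ 82 (mod 319)
2^128 ≡ 82^2 = 6724 ≡ 25 (mod 319)
159 = 128 + 16 + 8 + 4 + 2 + 1 in binary powers of 2.
So 2^159 ≡ 25 · 141 · 256 · 16 · 4 · 2 ≡ 171 (mod 319).
Squaring chain: 171; never reaches −1, so base 2 is a Miller–Rabin witness that 319 is composite.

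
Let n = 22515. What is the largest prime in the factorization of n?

22515 = 3 · 7505
7505 = 5 · 1501
1501 = 19 · 79
79 is prime.
So 22515 = 3 · 5 · 19 · 79; the largest prime factor is 79.

79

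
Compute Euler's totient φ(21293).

20988

Factor: 21293 = 107 · 199.
φ(21293) = (107−1) · (199−1) = 106 · 198 = 20988.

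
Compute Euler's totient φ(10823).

Factor: 10823 = 79 · 137.
φ(10823) = (79−1) · (137−1) = 78 · 136 = 10608.

10608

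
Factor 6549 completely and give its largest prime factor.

6549 = 3 · 2183
2183 = 37 · 59
59 is prime.
So 6549 = 3 · 37 · 59; the largest prime factor is 59.

59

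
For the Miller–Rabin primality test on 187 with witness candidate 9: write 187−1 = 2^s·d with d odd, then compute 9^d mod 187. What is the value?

25

187 − 1 = 186 = 2^1 · 93, so d = 93.
9^1 ≡ 9 (mod 187)
9^2 ≡ 9^2 = 81 ≡ 81 (mod 187)
9^4 ≡ 81^2 = 6561 ≡ 16 (mod 187)
9^8 ≡ 16^2 = 256 ≡ 69 (mod 187)
9^16 ≡ 69^2 = 4761 ≡ 86 (mod 187)
9^32 ≡ 86^2 = 7396 ≡ 103 (mod 187)
9^64 ≡ 103^2 = 10609 ≡ 137 (mod 187)
93 = 64 + 16 + 8 + 4 + 1 in binary powers of 2.
So 9^93 ≡ 137 · 86 · 69 · 16 · 9 ≡ 25 (mod 187).
Squaring chain: 25; never reaches −1, so base 9 is a Miller–Rabin witness that 187 is composite.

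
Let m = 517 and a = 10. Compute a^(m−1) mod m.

397

10^1 ≡ 10 (mod 517)
10^2 ≡ 10^2 = 100 ≡ 100 (mod 517)
10^4 ≡ 100^2 = 10000 ≡ 177 (mod 517)
10^8 ≡ 177^2 = 31329 ≡ 309 (mod 517)
10^16 ≡ 309^2 = 95481 ≡ 353 (mod 517)
10^32 ≡ 353^2 = 124609 ≡ 12 (mod 517)
10^64 ≡ 12^2 = 144 ≡ 144 (mod 517)
10^128 ≡ 144^2 = 20736 ≡ 56 (mod 517)
10^256 ≡ 56^2 = 3136 ≡ 34 (mod 517)
10^512 ≡ 34^2 = 1156 ≡ 122 (mod 517)
516 = 512 + 4 in binary powers of 2.
So 10^516 ≡ 122 · 177 ≡ 397 (mod 517).
Since 397 ≠ 1, base 10 is a Fermat witness: 517 is composite.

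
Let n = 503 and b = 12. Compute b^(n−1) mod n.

1

12^1 ≡ 12 (mod 503)
12^2 ≡ 12^2 = 144 ≡ 144 (mod 503)
12^4 ≡ 144^2 = 20736 ≡ 113 (mod 503)
12^8 ≡ 113^2 = 12769 ≡ 194 (mod 503)
12^16 ≡ 194^2 = 37636 ≡ 414 (mod 503)
12^32 ≡ 414^2 = 171396 ≡ 376 (mod 503)
12^64 ≡ 376^2 = 141376 ≡ 33 (mod 503)
12^128 ≡ 33^2 = 1089 ≡ 83 (mod 503)
12^256 ≡ 83^2 = 6889 ≡ 350 (mod 503)
502 = 256 + 128 + 64 + 32 + 16 + 4 + 2 in binary powers of 2.
So 12^502 ≡ 350 · 83 · 33 · 376 · 414 · 113 · 144 ≡ 1 (mod 503).
Since the result is 1, base 12 gives no evidence that 503 is composite.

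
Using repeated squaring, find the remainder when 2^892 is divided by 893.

777

2^1 ≡ 2 (mod 893)
2^2 ≡ 2^2 = 4 ≡ 4 (mod 893)
2^4 ≡ 4^2 = 16 ≡ 16 (mod 893)
2^8 ≡ 16^2 = 256 ≡ 256 (mod 893)
2^16 ≡ 256^2 = 65536 ≡ 347 (mod 893)
2^32 ≡ 347^2 = 120409 ≡ 747 (mod 893)
2^64 ≡ 747^2 = 558009 ≡ 777 (mod 893)
2^128 ≡ 777^2 = 603729 ≡ 61 (mod 893)
2^256 ≡ 61^2 = 3721 ≡ 149 (mod 893)
2^512 ≡ 149^2 = 22201 ≡ 769 (mod 893)
892 = 512 + 256 + 64 + 32 + 16 + 8 + 4 in binary powers of 2.
So 2^892 ≡ 769 · 149 · 777 · 747 · 347 · 256 · 16 ≡ 777 (mod 893).
Since 777 ≠ 1, base 2 is a Fermat witness: 893 is composite.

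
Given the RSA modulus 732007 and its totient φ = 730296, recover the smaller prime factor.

829

φ(n) = (p−1)(q−1) = n − (p+q) + 1, so p + q = 732007 − 730296 + 1 = 1712.
p and q are the roots of t² − 1712t + 732007 = 0.
Discriminant: 1712² − 4·732007 = 2930944 − 2928028 = 2916; √2916 = 54.
q = (1712 − 54)/2 = 829, p = (1712 + 54)/2 = 883.
Check: 829 · 883 = 732007.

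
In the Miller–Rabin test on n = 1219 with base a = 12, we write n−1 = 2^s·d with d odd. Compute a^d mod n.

634

1219 − 1 = 1218 = 2^1 · 609, so d = 609.
12^1 ≡ 12 (mod 1219)
12^2 ≡ 12^2 = 144 ≡ 144 (mod 1219)
12^4 ≡ 144^2 = 20736 ≡ 13 (mod 1219)
12^8 ≡ 13^2 = 169 ≡ 169 (mod 1219)
12^16 ≡ 169^2 = 28561 ≡ 524 (mod 1219)
12^32 ≡ 524^2 = 274576 ≡ 301 (mod 1219)
12^64 ≡ 301^2 = 90601 ≡ 395 (mod 1219)
12^128 ≡ 395^2 = 156025 ≡ 1212 (mod 1219)
12^256 ≡ 1212^2 = 1468944 ≡ 49 (mod 1219)
12^512 ≡ 49^2 = 2401 ≡ 1182 (mod 1219)
609 = 512 + 64 + 32 + 1 in binary powers of 2.
So 12^609 ≡ 1182 · 395 · 301 · 12 ≡ 634 (mod 1219).
Squaring chain: 634; never reaches −1, so base 12 is a Miller–Rabin witness that 1219 is composite.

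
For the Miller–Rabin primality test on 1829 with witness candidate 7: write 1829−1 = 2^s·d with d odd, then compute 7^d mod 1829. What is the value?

989

1829 − 1 = 1828 = 2^2 · 457, so d = 457.
7^1 ≡ 7 (mod 1829)
7^2 ≡ 7^2 = 49 ≡ 49 (mod 1829)
7^4 ≡ 49^2 = 2401 ≡ 572 (mod 1829)
7^8 ≡ 572^2 = 327184 ≡ 1622 (mod 1829)
7^16 ≡ 1622^2 = 2630884 ≡ 782 (mod 1829)
7^32 ≡ 782^2 = 611524 ≡ 638 (mod 1829)
7^64 ≡ 638^2 = 407044 ≡ 1006 (mod 1829)
7^128 ≡ 1006^2 = 1012036 ≡ 599 (mod 1829)
7^256 ≡ 599^2 = 358801 ≡ 317 (mod 1829)
457 = 256 + 128 + 64 + 8 + 1 in binary powers of 2.
So 7^457 ≡ 317 · 599 · 1006 · 1622 · 7 ≡ 989 (mod 1829).
Squaring chain: 989 → 1435; never reaches −1, so base 7 is a Miller–Rabin witness that 1829 is composite.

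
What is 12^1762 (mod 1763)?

12^1 ≡ 12 (mod 1763)
12^2 ≡ 12^2 = 144 ≡ 144 (mod 1763)
12^4 ≡ 144^2 = 20736 ≡ 1343 (mod 1763)
12^8 ≡ 1343^2 = 1803649 ≡ 100 (mod 1763)
12^16 ≡ 100^2 = 10000 ≡ 1185 (mod 1763)
12^32 ≡ 1185^2 = 1404225 ≡ 877 (mod 1763)
12^64 ≡ 877^2 = 769129 ≡ 461 (mod 1763)
12^128 ≡ 461^2 = 212521 ≡ 961 (mod 1763)
12^256 ≡ 961^2 = 923521 ≡ 1472 (mod 1763)
12^512 ≡ 1472^2 = 2166784 ≡ 57 (mod 1763)
12^1024 ≡ 57^2 = 3249 ≡ 1486 (mod 1763)
1762 = 1024 + 512 + 128 + 64 + 32 + 2 in binary powers of 2.
So 12^1762 ≡ 1486 · 57 · 961 · 461 · 877 · 144 ≡ 1743 (mod 1763).
Since 1743 ≠ 1, base 12 is a Fermat witness: 1763 is composite.

1743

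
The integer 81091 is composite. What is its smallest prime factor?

83

81091 is odd.
Digit sum 19, not divisible by 3.
Ends in 1: not divisible by 5.
7: 81091 = 7·11584 + 3
11: 81091 = 11·7371 + 10
13: 81091 = 13·6237 + 10
17: 81091 = 17·4770 + 1
19: 81091 = 19·4267 + 18
23: 81091 = 23·3525 + 16
29: 81091 = 29·2796 + 7
31: 81091 = 31·2615 + 26
37: 81091 = 37·2191 + 24
41: 81091 = 41·1977 + 34
43: 81091 = 43·1885 + 36
47: 81091 = 47·1725 + 16
53: 81091 = 53·1530 + 1
59: 81091 = 59·1374 + 25
61: 81091 = 61·1329 + 22
67: 81091 = 67·1210 + 21
71: 81091 = 71·1142 + 9
73: 81091 = 73·1110 + 61
79: 81091 = 79·1026 + 37
83: 81091 = 83·977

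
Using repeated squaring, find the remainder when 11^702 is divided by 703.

1

11^1 ≡ 11 (mod 703)
11^2 ≡ 11^2 = 121 ≡ 121 (mod 703)
11^4 ≡ 121^2 = 14641 ≡ 581 (mod 703)
11^8 ≡ 581^2 = 337561 ≡ 121 (mod 703)
11^16 ≡ 121^2 = 14641 ≡ 581 (mod 703)
11^32 ≡ 581^2 = 337561 ≡ 121 (mod 703)
11^64 ≡ 121^2 = 14641 ≡ 581 (mod 703)
11^128 ≡ 581^2 = 337561 ≡ 121 (mod 703)
11^256 ≡ 121^2 = 14641 ≡ 581 (mod 703)
11^512 ≡ 581^2 = 337561 ≡ 121 (mod 703)
702 = 512 + 128 + 32 + 16 + 8 + 4 + 2 in binary powers of 2.
So 11^702 ≡ 121 · 121 · 121 · 581 · 121 · 581 · 121 ≡ 1 (mod 703).
Since the result is 1, base 11 gives no evidence that 703 is composite.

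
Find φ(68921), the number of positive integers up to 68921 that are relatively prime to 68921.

Factor: 68921 = 41^3.
φ(68921) = 41^2·(41−1) = 67240.

67240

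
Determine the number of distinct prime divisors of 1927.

2

1927 = 41 · 47
1927 = 41 · 47, which has 2 distinct prime factors.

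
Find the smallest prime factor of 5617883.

5617883 is odd.
Digit sum 38, not divisible by 3.
Ends in 3: not divisible by 5.
7: 5617883 = 7·802554 + 5
11: 5617883 = 11·510716 + 7
13: 5617883 = 13·432144 + 11
17: 5617883 = 17·330463 + 12
19: 5617883 = 19·295678 + 1
23: 5617883 = 23·244255 + 18
29: 5617883 = 29·193720 + 3
31: 5617883 = 31·181222 + 1
37: 5617883 = 37·151834 + 25
41: 5617883 = 41·137021 + 22
43: 5617883 = 43·130648 + 19
47: 5617883 = 47·119529 + 20
53: 5617883 = 53·105997 + 42
59: 5617883 = 59·95218 + 21
61: 5617883 = 61·92096 + 27
67: 5617883 = 67·83849

67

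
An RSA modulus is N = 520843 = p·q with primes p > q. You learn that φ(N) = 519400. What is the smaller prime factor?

701

φ(n) = (p−1)(q−1) = n − (p+q) + 1, so p + q = 520843 − 519400 + 1 = 1444.
p and q are the roots of t² − 1444t + 520843 = 0.
Discriminant: 1444² − 4·520843 = 2085136 − 2083372 = 1764; √1764 = 42.
q = (1444 − 42)/2 = 701, p = (1444 + 42)/2 = 743.
Check: 701 · 743 = 520843.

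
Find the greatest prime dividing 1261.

1261 = 13 · 97
97 is prime.
So 1261 = 13 · 97; the largest prime factor is 97.

97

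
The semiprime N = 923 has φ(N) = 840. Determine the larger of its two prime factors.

71

φ(n) = (p−1)(q−1) = n − (p+q) + 1, so p + q = 923 − 840 + 1 = 84.
p and q are the roots of t² − 84t + 923 = 0.
Discriminant: 84² − 4·923 = 7056 − 3692 = 3364; √3364 = 58.
q = (84 − 58)/2 = 13, p = (84 + 58)/2 = 71.
Check: 13 · 71 = 923.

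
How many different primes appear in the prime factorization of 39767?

4

39767 = 7 · 5681
5681 = 13 · 437
437 = 19 · 23
39767 = 7 · 13 · 19 · 23, which has 4 distinct prime factors.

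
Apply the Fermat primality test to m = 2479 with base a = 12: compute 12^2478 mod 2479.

12^1 ≡ 12 (mod 2479)
12^2 ≡ 12^2 = 144 ≡ 144 (mod 2479)
12^4 ≡ 144^2 = 20736 ≡ 904 (mod 2479)
12^8 ≡ 904^2 = 817216 ≡ 1625 (mod 2479)
12^16 ≡ 1625^2 = 2640625 ≡ 490 (mod 2479)
12^32 ≡ 490^2 = 240100 ≡ 2116 (mod 2479)
12^64 ≡ 2116^2 = 4477456 ≡ 382 (mod 2479)
12^128 ≡ 382^2 = 145924 ≡ 2142 (mod 2479)
12^256 ≡ 2142^2 = 4588164 ≡ 2014 (mod 2479)
12^512 ≡ 2014^2 = 4056196 ≡ 552 (mod 2479)
12^1024 ≡ 552^2 = 304704 ≡ 2266 (mod 2479)
12^2048 ≡ 2266^2 = 5134756 ≡ 747 (mod 2479)
2478 = 2048 + 256 + 128 + 32 + 8 + 4 + 2 in binary powers of 2.
So 12^2478 ≡ 747 · 2014 · 2142 · 2116 · 1625 · 904 · 144 ≡ 2024 (mod 2479).
Since 2024 ≠ 1, base 12 is a Fermat witness: 2479 is composite.

2024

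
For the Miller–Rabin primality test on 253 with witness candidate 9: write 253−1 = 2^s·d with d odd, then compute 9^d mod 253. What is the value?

253 − 1 = 252 = 2^2 · 63, so d = 63.
9^1 ≡ 9 (mod 253)
9^2 ≡ 9^2 = 81 ≡ 81 (mod 253)
9^4 ≡ 81^2 = 6561 ≡ 236 (mod 253)
9^8 ≡ 236^2 = 55696 ≡ 36 (mod 253)
9^16 ≡ 36^2 = 1296 ≡ 31 (mod 253)
9^32 ≡ 31^2 = 961 ≡ 202 (mod 253)
63 = 32 + 16 + 8 + 4 + 2 + 1 in binary powers of 2.
So 9^63 ≡ 202 · 31 · 36 · 236 · 81 · 9 ≡ 36 (mod 253).
Squaring chain: 36 → 31; never reaches −1, so base 9 is a Miller–Rabin witness that 253 is composite.

36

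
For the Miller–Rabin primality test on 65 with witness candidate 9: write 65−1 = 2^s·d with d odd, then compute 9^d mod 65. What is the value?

9

65 − 1 = 64 = 2^6 · 1, so d = 1.
9^1 ≡ 9 (mod 65)
1 = 1 in binary powers of 2.
So 9^1 ≡ 9 ≡ 9 (mod 65).
Squaring chain: 9 → 16 → 61 → 16 → 61 → 16; never reaches −1, so base 9 is a Miller–Rabin witness that 65 is composite.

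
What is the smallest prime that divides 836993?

23

836993 is odd.
Digit sum 38, not divisible by 3.
Ends in 3: not divisible by 5.
7: 836993 = 7·119570 + 3
11: 836993 = 11·76090 + 3
13: 836993 = 13·64384 + 1
17: 836993 = 17·49234 + 15
19: 836993 = 19·44052 + 5
23: 836993 = 23·36391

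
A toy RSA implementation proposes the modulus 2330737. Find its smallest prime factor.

79

2330737 is odd.
Digit sum 25, not divisible by 3.
Ends in 7: not divisible by 5.
7: 2330737 = 7·332962 + 3
11: 2330737 = 11·211885 + 2
13: 2330737 = 13·179287 + 6
17: 2330737 = 17·137102 + 3
19: 2330737 = 19·122670 + 7
23: 2330737 = 23·101336 + 9
29: 2330737 = 29·80370 + 7
31: 2330737 = 31·75185 + 2
37: 2330737 = 37·62992 + 33
41: 2330737 = 41·56847 + 10
43: 2330737 = 43·54203 + 8
47: 2330737 = 47·49590 + 7
53: 2330737 = 53·43976 + 9
59: 2330737 = 59·39504 + 1
61: 2330737 = 61·38208 + 49
67: 2330737 = 67·34787 + 8
71: 2330737 = 71·32827 + 20
73: 2330737 = 73·31927 + 66
79: 2330737 = 79·29503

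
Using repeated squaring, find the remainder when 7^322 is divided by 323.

7^1 ≡ 7 (mod 323)
7^2 ≡ 7^2 = 49 ≡ 49 (mod 323)
7^4 ≡ 49^2 = 2401 ≡ 140 (mod 323)
7^8 ≡ 140^2 = 19600 ≡ 220 (mod 323)
7^16 ≡ 220^2 = 48400 ≡ 273 (mod 323)
7^32 ≡ 273^2 = 74529 ≡ 239 (mod 323)
7^64 ≡ 239^2 = 57121 ≡ 273 (mod 323)
7^128 ≡ 273^2 = 74529 ≡ 239 (mod 323)
7^256 ≡ 239^2 = 57121 ≡ 273 (mod 323)
322 = 256 + 64 + 2 in binary powers of 2.
So 7^322 ≡ 273 · 273 · 49 ≡ 83 (mod 323).
Since 83 ≠ 1, base 7 is a Fermat witness: 323 is composite.

83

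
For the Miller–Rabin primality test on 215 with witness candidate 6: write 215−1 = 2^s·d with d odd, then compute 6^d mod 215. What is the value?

36

215 − 1 = 214 = 2^1 · 107, so d = 107.
6^1 ≡ 6 (mod 215)
6^2 ≡ 6^2 = 36 ≡ 36 (mod 215)
6^4 ≡ 36^2 = 1296 ≡ 6 (mod 215)
6^8 ≡ 6^2 = 36 ≡ 36 (mod 215)
6^16 ≡ 36^2 = 1296 ≡ 6 (mod 215)
6^32 ≡ 6^2 = 36 ≡ 36 (mod 215)
6^64 ≡ 36^2 = 1296 ≡ 6 (mod 215)
107 = 64 + 32 + 8 + 2 + 1 in binary powers of 2.
So 6^107 ≡ 6 · 36 · 36 · 36 · 6 ≡ 36 (mod 215).
Squaring chain: 36; never reaches −1, so base 6 is a Miller–Rabin witness that 215 is composite.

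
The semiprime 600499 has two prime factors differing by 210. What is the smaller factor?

Since p = q + 210, we have 600499 = q(q + 210), so q² + 210q − 600499 = 0.
Discriminant: 210² + 4·600499 = 44100 + 2401996 = 2446096; √2446096 = 1564.
q = (−210 + 1564)/2 = 677, and p = q + 210 = 887.
Check: 677 · 887 = 600499.

677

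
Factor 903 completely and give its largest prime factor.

43

903 = 3 · 301
301 = 7 · 43
43 is prime.
So 903 = 3 · 7 · 43; the largest prime factor is 43.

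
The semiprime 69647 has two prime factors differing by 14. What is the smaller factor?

257

Since p = q + 14, we have 69647 = q(q + 14), so q² + 14q − 69647 = 0.
Discriminant: 14² + 4·69647 = 196 + 278588 = 278784; √278784 = 528.
q = (−14 + 528)/2 = 257, and p = q + 14 = 271.
Check: 257 · 271 = 69647.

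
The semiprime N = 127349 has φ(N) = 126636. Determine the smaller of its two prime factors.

φ(n) = (p−1)(q−1) = n − (p+q) + 1, so p + q = 127349 − 126636 + 1 = 714.
p and q are the roots of t² − 714t + 127349 = 0.
Discriminant: 714² − 4·127349 = 509796 − 509396 = 400; √400 = 20.
q = (714 − 20)/2 = 347, p = (714 + 20)/2 = 367.
Check: 347 · 367 = 127349.

347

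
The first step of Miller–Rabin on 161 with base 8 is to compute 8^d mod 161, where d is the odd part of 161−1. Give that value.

85

161 − 1 = 160 = 2^5 · 5, so d = 5.
8^1 ≡ 8 (mod 161)
8^2 ≡ 8^2 = 64 ≡ 64 (mod 161)
8^4 ≡ 64^2 = 4096 ≡ 71 (mod 161)
5 = 4 + 1 in binary powers of 2.
So 8^5 ≡ 71 · 8 ≡ 85 (mod 161).
Squaring chain: 85 → 141 → 78 → 127 → 29; never reaches −1, so base 8 is a Miller–Rabin witness that 161 is composite.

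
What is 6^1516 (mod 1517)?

556

6^1 ≡ 6 (mod 1517)
6^2 ≡ 6^2 = 36 ≡ 36 (mod 1517)
6^4 ≡ 36^2 = 1296 ≡ 1296 (mod 1517)
6^8 ≡ 1296^2 = 1679616 ≡ 297 (mod 1517)
6^16 ≡ 297^2 = 88209 ≡ 223 (mod 1517)
6^32 ≡ 223^2 = 49729 ≡ 1185 (mod 1517)
6^64 ≡ 1185^2 = 1404225 ≡ 1000 (mod 1517)
6^128 ≡ 1000^2 = 1000000 ≡ 297 (mod 1517)
6^256 ≡ 297^2 = 88209 ≡ 223 (mod 1517)
6^512 ≡ 223^2 = 49729 ≡ 1185 (mod 1517)
6^1024 ≡ 1185^2 = 1404225 ≡ 1000 (mod 1517)
1516 = 1024 + 256 + 128 + 64 + 32 + 8 + 4 in binary powers of 2.
So 6^1516 ≡ 1000 · 223 · 297 · 1000 · 1185 · 297 · 1296 ≡ 556 (mod 1517).
Since 556 ≠ 1, base 6 is a Fermat witness: 1517 is composite.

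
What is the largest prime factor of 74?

37

74 = 2 · 37
37 is prime.
So 74 = 2 · 37; the largest prime factor is 37.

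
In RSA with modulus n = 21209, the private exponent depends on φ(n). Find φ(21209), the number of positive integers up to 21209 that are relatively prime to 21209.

Factor: 21209 = 127 · 167.
φ(21209) = (127−1) · (167−1) = 126 · 166 = 20916.

20916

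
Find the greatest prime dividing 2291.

2291 = 29 · 79
79 is prime.
So 2291 = 29 · 79; the largest prime factor is 79.

79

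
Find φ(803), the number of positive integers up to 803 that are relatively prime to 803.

720

Factor: 803 = 11 · 73.
φ(803) = (11−1) · (73−1) = 10 · 72 = 720.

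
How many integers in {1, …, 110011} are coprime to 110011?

97920

Factor: 110011 = 11 · 73 · 137.
φ(110011) = (11−1) · (73−1) · (137−1) = 10 · 72 · 136 = 97920.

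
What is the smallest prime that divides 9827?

9827 is odd.
Digit sum 26, not divisible by 3.
Ends in 7: not divisible by 5.
7: 9827 = 7·1403 + 6
11: 9827 = 11·893 + 4
13: 9827 = 13·755 + 12
17: 9827 = 17·578 + 1
19: 9827 = 19·517 + 4
23: 9827 = 23·427 + 6
29: 9827 = 29·338 + 25
31: 9827 = 31·317

31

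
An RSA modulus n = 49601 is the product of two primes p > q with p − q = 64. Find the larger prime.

Since p = q + 64, we have 49601 = q(q + 64), so q² + 64q − 49601 = 0.
Discriminant: 64² + 4·49601 = 4096 + 198404 = 202500; √202500 = 450.
q = (−64 + 450)/2 = 193, and p = q + 64 = 257.
Check: 193 · 257 = 49601.

257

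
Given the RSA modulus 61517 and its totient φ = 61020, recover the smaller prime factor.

φ(n) = (p−1)(q−1) = n − (p+q) + 1, so p + q = 61517 − 61020 + 1 = 498.
p and q are the roots of t² − 498t + 61517 = 0.
Discriminant: 498² − 4·61517 = 248004 − 246068 = 1936; √1936 = 44.
q = (498 − 44)/2 = 227, p = (498 + 44)/2 = 271.
Check: 227 · 271 = 61517.

227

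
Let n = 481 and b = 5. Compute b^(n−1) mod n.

5^1 ≡ 5 (mod 481)
5^2 ≡ 5^2 = 25 ≡ 25 (mod 481)
5^4 ≡ 25^2 = 625 ≡ 144 (mod 481)
5^8 ≡ 144^2 = 20736 ≡ 53 (mod 481)
5^16 ≡ 53^2 = 2809 ≡ 404 (mod 481)
5^32 ≡ 404^2 = 163216 ≡ 157 (mod 481)
5^64 ≡ 157^2 = 24649 ≡ 118 (mod 481)
5^128 ≡ 118^2 = 13924 ≡ 456 (mod 481)
5^256 ≡ 456^2 = 207936 ≡ 144 (mod 481)
480 = 256 + 128 + 64 + 32 in binary powers of 2.
So 5^480 ≡ 144 · 456 · 118 · 157 ≡ 417 (mod 481).
Since 417 ≠ 1, base 5 is a Fermat witness: 481 is composite.

417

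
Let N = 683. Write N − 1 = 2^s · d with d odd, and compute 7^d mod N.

683 − 1 = 682 = 2^1 · 341, so d = 341.
7^1 ≡ 7 (mod 683)
7^2 ≡ 7^2 = 49 ≡ 49 (mod 683)
7^4 ≡ 49^2 = 2401 ≡ 352 (mod 683)
7^8 ≡ 352^2 = 123904 ≡ 281 (mod 683)
7^16 ≡ 281^2 = 78961 ≡ 416 (mod 683)
7^32 ≡ 416^2 = 173056 ≡ 257 (mod 683)
7^64 ≡ 257^2 = 66049 ≡ 481 (mod 683)
7^128 ≡ 481^2 = 231361 ≡ 507 (mod 683)
7^256 ≡ 507^2 = 257049 ≡ 241 (mod 683)
341 = 256 + 64 + 16 + 4 + 1 in binary powers of 2.
So 7^341 ≡ 241 · 481 · 416 · 352 · 7 ≡ 682 (mod 683).
Since 7^d ≡ 682 (mod 683), base 7 does not prove 683 composite.

682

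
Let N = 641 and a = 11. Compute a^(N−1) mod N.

11^1 ≡ 11 (mod 641)
11^2 ≡ 11^2 = 121 ≡ 121 (mod 641)
11^4 ≡ 121^2 = 14641 ≡ 539 (mod 641)
11^8 ≡ 539^2 = 290521 ≡ 148 (mod 641)
11^16 ≡ 148^2 = 21904 ≡ 110 (mod 641)
11^32 ≡ 110^2 = 12100 ≡ 562 (mod 641)
11^64 ≡ 562^2 = 315844 ≡ 472 (mod 641)
11^128 ≡ 472^2 = 222784 ≡ 357 (mod 641)
11^256 ≡ 357^2 = 127449 ≡ 531 (mod 641)
11^512 ≡ 531^2 = 281961 ≡ 562 (mod 641)
640 = 512 + 128 in binary powers of 2.
So 11^640 ≡ 562 · 357 ≡ 1 (mod 641).
Since the result is 1, base 11 gives no evidence that 641 is composite.

1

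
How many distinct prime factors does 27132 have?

5

27132 = 2^2 · 6783
6783 = 3 · 2261
2261 = 7 · 323
323 = 17 · 19
27132 = 2^2 · 3 · 7 · 17 · 19, which has 5 distinct prime factors.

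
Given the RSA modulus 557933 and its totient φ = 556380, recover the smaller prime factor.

563

φ(n) = (p−1)(q−1) = n − (p+q) + 1, so p + q = 557933 − 556380 + 1 = 1554.
p and q are the roots of t² − 1554t + 557933 = 0.
Discriminant: 1554² − 4·557933 = 2414916 − 2231732 = 183184; √183184 = 428.
q = (1554 − 428)/2 = 563, p = (1554 + 428)/2 = 991.
Check: 563 · 991 = 557933.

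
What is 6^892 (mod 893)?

6^1 ≡ 6 (mod 893)
6^2 ≡ 6^2 = 36 ≡ 36 (mod 893)
6^4 ≡ 36^2 = 1296 ≡ 403 (mod 893)
6^8 ≡ 403^2 = 162409 ≡ 776 (mod 893)
6^16 ≡ 776^2 = 602176 ≡ 294 (mod 893)
6^32 ≡ 294^2 = 86436 ≡ 708 (mod 893)
6^64 ≡ 708^2 = 501264 ≡ 291 (mod 893)
6^128 ≡ 291^2 = 84681 ≡ 739 (mod 893)
6^256 ≡ 739^2 = 546121 ≡ 498 (mod 893)
6^512 ≡ 498^2 = 248004 ≡ 643 (mod 893)
892 = 512 + 256 + 64 + 32 + 16 + 8 + 4 in binary powers of 2.
So 6^892 ≡ 643 · 498 · 291 · 708 · 294 · 776 · 403 ≡ 291 (mod 893).
Since 291 ≠ 1, base 6 is a Fermat witness: 893 is composite.

291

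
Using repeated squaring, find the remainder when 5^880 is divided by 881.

1

5^1 ≡ 5 (mod 881)
5^2 ≡ 5^2 = 25 ≡ 25 (mod 881)
5^4 ≡ 25^2 = 625 ≡ 625 (mod 881)
5^8 ≡ 625^2 = 390625 ≡ 342 (mod 881)
5^16 ≡ 342^2 = 116964 ≡ 672 (mod 881)
5^32 ≡ 672^2 = 451584 ≡ 512 (mod 881)
5^64 ≡ 512^2 = 262144 ≡ 487 (mod 881)
5^128 ≡ 487^2 = 237169 ≡ 180 (mod 881)
5^256 ≡ 180^2 = 32400 ≡ 684 (mod 881)
5^512 ≡ 684^2 = 467856 ≡ 45 (mod 881)
880 = 512 + 256 + 64 + 32 + 16 in binary powers of 2.
So 5^880 ≡ 45 · 684 · 487 · 512 · 672 ≡ 1 (mod 881).
Since the result is 1, base 5 gives no evidence that 881 is composite.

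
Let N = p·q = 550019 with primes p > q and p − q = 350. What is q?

587

Since p = q + 350, we have 550019 = q(q + 350), so q² + 350q − 550019 = 0.
Discriminant: 350² + 4·550019 = 122500 + 2200076 = 2322576; √2322576 = 1524.
q = (−350 + 1524)/2 = 587, and p = q + 350 = 937.
Check: 587 · 937 = 550019.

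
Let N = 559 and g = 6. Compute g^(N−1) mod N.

6^1 ≡ 6 (mod 559)
6^2 ≡ 6^2 = 36 ≡ 36 (mod 559)
6^4 ≡ 36^2 = 1296 ≡ 178 (mod 559)
6^8 ≡ 178^2 = 31684 ≡ 380 (mod 559)
6^16 ≡ 380^2 = 144400 ≡ 178 (mod 559)
6^32 ≡ 178^2 = 31684 ≡ 380 (mod 559)
6^64 ≡ 380^2 = 144400 ≡ 178 (mod 559)
6^128 ≡ 178^2 = 31684 ≡ 380 (mod 559)
6^256 ≡ 380^2 = 144400 ≡ 178 (mod 559)
6^512 ≡ 178^2 = 31684 ≡ 380 (mod 559)
558 = 512 + 32 + 8 + 4 + 2 in binary powers of 2.
So 6^558 ≡ 380 · 380 · 380 · 178 · 36 ≡ 259 (mod 559).
Since 259 ≠ 1, base 6 is a Fermat witness: 559 is composite.

259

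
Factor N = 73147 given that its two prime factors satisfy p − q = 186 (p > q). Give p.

Since p = q + 186, we have 73147 = q(q + 186), so q² + 186q − 73147 = 0.
Discriminant: 186² + 4·73147 = 34596 + 292588 = 327184; √327184 = 572.
q = (−186 + 572)/2 = 193, and p = q + 186 = 379.
Check: 193 · 379 = 73147.

379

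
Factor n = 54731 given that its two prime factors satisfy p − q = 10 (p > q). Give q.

Since p = q + 10, we have 54731 = q(q + 10), so q² + 10q − 54731 = 0.
Discriminant: 10² + 4·54731 = 100 + 218924 = 219024; √219024 = 468.
q = (−10 + 468)/2 = 229, and p = q + 10 = 239.
Check: 229 · 239 = 54731.

229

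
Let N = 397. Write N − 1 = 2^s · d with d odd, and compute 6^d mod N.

334

397 − 1 = 396 = 2^2 · 99, so d = 99.
6^1 ≡ 6 (mod 397)
6^2 ≡ 6^2 = 36 ≡ 36 (mod 397)
6^4 ≡ 36^2 = 1296 ≡ 105 (mod 397)
6^8 ≡ 105^2 = 11025 ≡ 306 (mod 397)
6^16 ≡ 306^2 = 93636 ≡ 341 (mod 397)
6^32 ≡ 341^2 = 116281 ≡ 357 (mod 397)
6^64 ≡ 357^2 = 127449 ≡ 12 (mod 397)
99 = 64 + 32 + 2 + 1 in binary powers of 2.
So 6^99 ≡ 12 · 357 · 36 · 6 ≡ 334 (mod 397).
Squaring chain: 334 → 396; reaches −1, so base 6 does not prove 397 composite.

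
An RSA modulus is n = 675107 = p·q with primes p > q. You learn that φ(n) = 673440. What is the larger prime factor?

φ(n) = (p−1)(q−1) = n − (p+q) + 1, so p + q = 675107 − 673440 + 1 = 1668.
p and q are the roots of t² − 1668t + 675107 = 0.
Discriminant: 1668² − 4·675107 = 2782224 − 2700428 = 81796; √81796 = 286.
q = (1668 − 286)/2 = 691, p = (1668 + 286)/2 = 977.
Check: 691 · 977 = 675107.

977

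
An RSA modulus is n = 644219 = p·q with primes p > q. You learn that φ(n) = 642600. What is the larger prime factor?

919

φ(n) = (p−1)(q−1) = n − (p+q) + 1, so p + q = 644219 − 642600 + 1 = 1620.
p and q are the roots of t² − 1620t + 644219 = 0.
Discriminant: 1620² − 4·644219 = 2624400 − 2576876 = 47524; √47524 = 218.
q = (1620 − 218)/2 = 701, p = (1620 + 218)/2 = 919.
Check: 701 · 919 = 644219.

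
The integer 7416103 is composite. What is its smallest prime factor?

7416103 is odd.
Digit sum 22, not divisible by 3.
Ends in 3: not divisible by 5.
7: 7416103 = 7·1059443 + 2
11: 7416103 = 11·674191 + 2
13: 7416103 = 13·570469 + 6
17: 7416103 = 17·436241 + 6
19: 7416103 = 19·390321 + 4
23: 7416103 = 23·322439 + 6
29: 7416103 = 29·255727 + 20
31: 7416103 = 31·239229 + 4
37: 7416103 = 37·200435 + 8
41: 7416103 = 41·180880 + 23
43: 7416103 = 43·172467 + 22
47: 7416103 = 47·157789 + 20
53: 7416103 = 53·139926 + 25
59: 7416103 = 59·125696 + 39
61: 7416103 = 61·121575 + 28
67: 7416103 = 67·110688 + 7
71: 7416103 = 71·104452 + 11
73: 7416103 = 73·101590 + 33
79: 7416103 = 79·93874 + 57
83: 7416103 = 83·89350 + 53
89: 7416103 = 89·83327

89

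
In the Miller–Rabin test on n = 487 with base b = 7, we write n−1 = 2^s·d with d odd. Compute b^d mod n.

487 − 1 = 486 = 2^1 · 243, so d = 243.
7^1 ≡ 7 (mod 487)
7^2 ≡ 7^2 = 49 ≡ 49 (mod 487)
7^4 ≡ 49^2 = 2401 ≡ 453 (mod 487)
7^8 ≡ 453^2 = 205209 ≡ 182 (mod 487)
7^16 ≡ 182^2 = 33124 ≡ 8 (mod 487)
7^32 ≡ 8^2 = 64 ≡ 64 (mod 487)
7^64 ≡ 64^2 = 4096 ≡ 200 (mod 487)
7^128 ≡ 200^2 = 40000 ≡ 66 (mod 487)
243 = 128 + 64 + 32 + 16 + 2 + 1 in binary powers of 2.
So 7^243 ≡ 66 · 200 · 64 · 8 · 49 · 7 ≡ 486 (mod 487).
Since 7^d ≡ 486 (mod 487), base 7 does not prove 487 composite.

486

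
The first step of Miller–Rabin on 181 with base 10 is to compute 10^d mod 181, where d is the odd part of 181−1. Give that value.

162

181 − 1 = 180 = 2^2 · 45, so d = 45.
10^1 ≡ 10 (mod 181)
10^2 ≡ 10^2 = 100 ≡ 100 (mod 181)
10^4 ≡ 100^2 = 10000 ≡ 45 (mod 181)
10^8 ≡ 45^2 = 2025 ≡ 34 (mod 181)
10^16 ≡ 34^2 = 1156 ≡ 70 (mod 181)
10^32 ≡ 70^2 = 4900 ≡ 13 (mod 181)
45 = 32 + 8 + 4 + 1 in binary powers of 2.
So 10^45 ≡ 13 · 34 · 45 · 10 ≡ 162 (mod 181).
Squaring chain: 162 → 180; reaches −1, so base 10 does not prove 181 composite.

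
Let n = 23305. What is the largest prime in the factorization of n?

23305 = 5 · 4661
4661 = 59 · 79
79 is prime.
So 23305 = 5 · 59 · 79; the largest prime factor is 79.

79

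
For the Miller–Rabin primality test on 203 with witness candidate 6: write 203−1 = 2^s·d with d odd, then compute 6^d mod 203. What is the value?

13

203 − 1 = 202 = 2^1 · 101, so d = 101.
6^1 ≡ 6 (mod 203)
6^2 ≡ 6^2 = 36 ≡ 36 (mod 203)
6^4 ≡ 36^2 = 1296 ≡ 78 (mod 203)
6^8 ≡ 78^2 = 6084 ≡ 197 (mod 203)
6^16 ≡ 197^2 = 38809 ≡ 36 (mod 203)
6^32 ≡ 36^2 = 1296 ≡ 78 (mod 203)
6^64 ≡ 78^2 = 6084 ≡ 197 (mod 203)
101 = 64 + 32 + 4 + 1 in binary powers of 2.
So 6^101 ≡ 197 · 78 · 78 · 6 ≡ 13 (mod 203).
Squaring chain: 13; never reaches −1, so base 6 is a Miller–Rabin witness that 203 is composite.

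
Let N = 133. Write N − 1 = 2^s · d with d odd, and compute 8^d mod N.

113

133 − 1 = 132 = 2^2 · 33, so d = 33.
8^1 ≡ 8 (mod 133)
8^2 ≡ 8^2 = 64 ≡ 64 (mod 133)
8^4 ≡ 64^2 = 4096 ≡ 106 (mod 133)
8^8 ≡ 106^2 = 11236 ≡ 64 (mod 133)
8^16 ≡ 64^2 = 4096 ≡ 106 (mod 133)
8^32 ≡ 106^2 = 11236 ≡ 64 (mod 133)
33 = 32 + 1 in binary powers of 2.
So 8^33 ≡ 64 · 8 ≡ 113 (mod 133).
Squaring chain: 113 → 1; never reaches −1, so base 8 is a Miller–Rabin witness that 133 is composite.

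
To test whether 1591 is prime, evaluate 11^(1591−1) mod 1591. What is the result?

1000

11^1 ≡ 11 (mod 1591)
11^2 ≡ 11^2 = 121 ≡ 121 (mod 1591)
11^4 ≡ 121^2 = 14641 ≡ 322 (mod 1591)
11^8 ≡ 322^2 = 103684 ≡ 269 (mod 1591)
11^16 ≡ 269^2 = 72361 ≡ 766 (mod 1591)
11^32 ≡ 766^2 = 586756 ≡ 1268 (mod 1591)
11^64 ≡ 1268^2 = 1607824 ≡ 914 (mod 1591)
11^128 ≡ 914^2 = 835396 ≡ 121 (mod 1591)
11^256 ≡ 121^2 = 14641 ≡ 322 (mod 1591)
11^512 ≡ 322^2 = 103684 ≡ 269 (mod 1591)
11^1024 ≡ 269^2 = 72361 ≡ 766 (mod 1591)
1590 = 1024 + 512 + 32 + 16 + 4 + 2 in binary powers of 2.
So 11^1590 ≡ 766 · 269 · 1268 · 766 · 322 · 121 ≡ 1000 (mod 1591).
Since 1000 ≠ 1, base 11 is a Fermat witness: 1591 is composite.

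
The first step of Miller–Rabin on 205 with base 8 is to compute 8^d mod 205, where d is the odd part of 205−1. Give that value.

205 − 1 = 204 = 2^2 · 51, so d = 51.
8^1 ≡ 8 (mod 205)
8^2 ≡ 8^2 = 64 ≡ 64 (mod 205)
8^4 ≡ 64^2 = 4096 ≡ 201 (mod 205)
8^8 ≡ 201^2 = 40401 ≡ 16 (mod 205)
8^16 ≡ 16^2 = 256 ≡ 51 (mod 205)
8^32 ≡ 51^2 = 2601 ≡ 141 (mod 205)
51 = 32 + 16 + 2 + 1 in binary powers of 2.
So 8^51 ≡ 141 · 51 · 64 · 8 ≡ 197 (mod 205).
Squaring chain: 197 → 64; never reaches −1, so base 8 is a Miller–Rabin witness that 205 is composite.

197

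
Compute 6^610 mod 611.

6^1 ≡ 6 (mod 611)
6^2 ≡ 6^2 = 36 ≡ 36 (mod 611)
6^4 ≡ 36^2 = 1296 ≡ 74 (mod 611)
6^8 ≡ 74^2 = 5476 ≡ 588 (mod 611)
6^16 ≡ 588^2 = 345744 ≡ 529 (mod 611)
6^32 ≡ 529^2 = 279841 ≡ 3 (mod 611)
6^64 ≡ 3^2 = 9 ≡ 9 (mod 611)
6^128 ≡ 9^2 = 81 ≡ 81 (mod 611)
6^256 ≡ 81^2 = 6561 ≡ 451 (mod 611)
6^512 ≡ 451^2 = 203401 ≡ 549 (mod 611)
610 = 512 + 64 + 32 + 2 in binary powers of 2.
So 6^610 ≡ 549 · 9 · 3 · 36 ≡ 225 (mod 611).
Since 225 ≠ 1, base 6 is a Fermat witness: 611 is composite.

225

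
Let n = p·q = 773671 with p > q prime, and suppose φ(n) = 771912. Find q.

φ(n) = (p−1)(q−1) = n − (p+q) + 1, so p + q = 773671 − 771912 + 1 = 1760.
p and q are the roots of t² − 1760t + 773671 = 0.
Discriminant: 1760² − 4·773671 = 3097600 − 3094684 = 2916; √2916 = 54.
q = (1760 − 54)/2 = 853, p = (1760 + 54)/2 = 907.
Check: 853 · 907 = 773671.

853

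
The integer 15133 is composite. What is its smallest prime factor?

37

15133 is odd.
Digit sum 13, not divisible by 3.
Ends in 3: not divisible by 5.
7: 15133 = 7·2161 + 6
11: 15133 = 11·1375 + 8
13: 15133 = 13·1164 + 1
17: 15133 = 17·890 + 3
19: 15133 = 19·796 + 9
23: 15133 = 23·657 + 22
29: 15133 = 29·521 + 24
31: 15133 = 31·488 + 5
37: 15133 = 37·409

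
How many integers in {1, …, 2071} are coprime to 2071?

Factor: 2071 = 19 · 109.
φ(2071) = (19−1) · (109−1) = 18 · 108 = 1944.

1944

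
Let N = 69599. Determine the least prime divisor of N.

79

69599 is odd.
Digit sum 38, not divisible by 3.
Ends in 9: not divisible by 5.
7: 69599 = 7·9942 + 5
11: 69599 = 11·6327 + 2
13: 69599 = 13·5353 + 10
17: 69599 = 17·4094 + 1
19: 69599 = 19·3663 + 2
23: 69599 = 23·3026 + 1
29: 69599 = 29·2399 + 28
31: 69599 = 31·2245 + 4
37: 69599 = 37·1881 + 2
41: 69599 = 41·1697 + 22
43: 69599 = 43·1618 + 25
47: 69599 = 47·1480 + 39
53: 69599 = 53·1313 + 10
59: 69599 = 59·1179 + 38
61: 69599 = 61·1140 + 59
67: 69599 = 67·1038 + 53
71: 69599 = 71·980 + 19
73: 69599 = 73·953 + 30
79: 69599 = 79·881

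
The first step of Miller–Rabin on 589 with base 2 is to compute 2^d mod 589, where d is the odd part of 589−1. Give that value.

407

589 − 1 = 588 = 2^2 · 147, so d = 147.
2^1 ≡ 2 (mod 589)
2^2 ≡ 2^2 = 4 ≡ 4 (mod 589)
2^4 ≡ 4^2 = 16 ≡ 16 (mod 589)
2^8 ≡ 16^2 = 256 ≡ 256 (mod 589)
2^16 ≡ 256^2 = 65536 ≡ 157 (mod 589)
2^32 ≡ 157^2 = 24649 ≡ 500 (mod 589)
2^64 ≡ 500^2 = 250000 ≡ 264 (mod 589)
2^128 ≡ 264^2 = 69696 ≡ 194 (mod 589)
147 = 128 + 16 + 2 + 1 in binary powers of 2.
So 2^147 ≡ 194 · 157 · 4 · 2 ≡ 407 (mod 589).
Squaring chain: 407 → 140; never reaches −1, so base 2 is a Miller–Rabin witness that 589 is composite.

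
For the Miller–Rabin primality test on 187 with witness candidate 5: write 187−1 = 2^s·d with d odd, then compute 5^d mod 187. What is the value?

187 − 1 = 186 = 2^1 · 93, so d = 93.
5^1 ≡ 5 (mod 187)
5^2 ≡ 5^2 = 25 ≡ 25 (mod 187)
5^4 ≡ 25^2 = 625 ≡ 64 (mod 187)
5^8 ≡ 64^2 = 4096 ≡ 169 (mod 187)
5^16 ≡ 169^2 = 28561 ≡ 137 (mod 187)
5^32 ≡ 137^2 = 18769 ≡ 69 (mod 187)
5^64 ≡ 69^2 = 4761 ≡ 86 (mod 187)
93 = 64 + 16 + 8 + 4 + 1 in binary powers of 2.
So 5^93 ≡ 86 · 137 · 169 · 64 · 5 ≡ 37 (mod 187).
Squaring chain: 37; never reaches −1, so base 5 is a Miller–Rabin witness that 187 is composite.

37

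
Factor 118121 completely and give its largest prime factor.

67

118121 = 41 · 2881
2881 = 43 · 67
67 is prime.
So 118121 = 41 · 43 · 67; the largest prime factor is 67.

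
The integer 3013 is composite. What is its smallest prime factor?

3013 is odd.
Digit sum 7, not divisible by 3.
Ends in 3: not divisible by 5.
7: 3013 = 7·430 + 3
11: 3013 = 11·273 + 10
13: 3013 = 13·231 + 10
17: 3013 = 17·177 + 4
19: 3013 = 19·158 + 11
23: 3013 = 23·131

23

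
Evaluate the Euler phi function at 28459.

Factor: 28459 = 149 · 191.
φ(28459) = (149−1) · (191−1) = 148 · 190 = 28120.

28120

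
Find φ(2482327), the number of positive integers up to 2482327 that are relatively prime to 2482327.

Factor: 2482327 = 97 · 157 · 163.
φ(2482327) = (97−1) · (157−1) · (163−1) = 96 · 156 · 162 = 2426112.

2426112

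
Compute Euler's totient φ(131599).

118560

Factor: 131599 = 13 · 53 · 191.
φ(131599) = (13−1) · (53−1) · (191−1) = 12 · 52 · 190 = 118560.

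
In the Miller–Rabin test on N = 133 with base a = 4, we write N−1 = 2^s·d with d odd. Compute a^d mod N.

133 − 1 = 132 = 2^2 · 33, so d = 33.
4^1 ≡ 4 (mod 133)
4^2 ≡ 4^2 = 16 ≡ 16 (mod 133)
4^4 ≡ 16^2 = 256 ≡ 123 (mod 133)
4^8 ≡ 123^2 = 15129 ≡ 100 (mod 133)
4^16 ≡ 100^2 = 10000 ≡ 25 (mod 133)
4^32 ≡ 25^2 = 625 ≡ 93 (mod 133)
33 = 32 + 1 in binary powers of 2.
So 4^33 ≡ 93 · 4 ≡ 106 (mod 133).
Squaring chain: 106 → 64; never reaches −1, so base 4 is a Miller–Rabin witness that 133 is composite.

106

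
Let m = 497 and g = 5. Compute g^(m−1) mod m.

289

5^1 ≡ 5 (mod 497)
5^2 ≡ 5^2 = 25 ≡ 25 (mod 497)
5^4 ≡ 25^2 = 625 ≡ 128 (mod 497)
5^8 ≡ 128^2 = 16384 ≡ 480 (mod 497)
5^16 ≡ 480^2 = 230400 ≡ 289 (mod 497)
5^32 ≡ 289^2 = 83521 ≡ 25 (mod 497)
5^64 ≡ 25^2 = 625 ≡ 128 (mod 497)
5^128 ≡ 128^2 = 16384 ≡ 480 (mod 497)
5^256 ≡ 480^2 = 230400 ≡ 289 (mod 497)
496 = 256 + 128 + 64 + 32 + 16 in binary powers of 2.
So 5^496 ≡ 289 · 480 · 128 · 25 · 289 ≡ 289 (mod 497).
Since 289 ≠ 1, base 5 is a Fermat witness: 497 is composite.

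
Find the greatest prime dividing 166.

83

166 = 2 · 83
83 is prime.
So 166 = 2 · 83; the largest prime factor is 83.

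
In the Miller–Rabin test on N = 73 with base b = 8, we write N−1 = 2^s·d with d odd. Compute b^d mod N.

1

73 − 1 = 72 = 2^3 · 9, so d = 9.
8^1 ≡ 8 (mod 73)
8^2 ≡ 8^2 = 64 ≡ 64 (mod 73)
8^4 ≡ 64^2 = 4096 ≡ 8 (mod 73)
8^8 ≡ 8^2 = 64 ≡ 64 (mod 73)
9 = 8 + 1 in binary powers of 2.
So 8^9 ≡ 64 · 8 ≡ 1 (mod 73).
Since 8^d ≡ 1 (mod 73), base 8 does not prove 73 composite.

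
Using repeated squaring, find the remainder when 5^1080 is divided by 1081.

968

5^1 ≡ 5 (mod 1081)
5^2 ≡ 5^2 = 25 ≡ 25 (mod 1081)
5^4 ≡ 25^2 = 625 ≡ 625 (mod 1081)
5^8 ≡ 625^2 = 390625 ≡ 384 (mod 1081)
5^16 ≡ 384^2 = 147456 ≡ 440 (mod 1081)
5^32 ≡ 440^2 = 193600 ≡ 101 (mod 1081)
5^64 ≡ 101^2 = 10201 ≡ 472 (mod 1081)
5^128 ≡ 472^2 = 222784 ≡ 98 (mod 1081)
5^256 ≡ 98^2 = 9604 ≡ 956 (mod 1081)
5^512 ≡ 956^2 = 913936 ≡ 491 (mod 1081)
5^1024 ≡ 491^2 = 241081 ≡ 18 (mod 1081)
1080 = 1024 + 32 + 16 + 8 in binary powers of 2.
So 5^1080 ≡ 18 · 101 · 440 · 384 ≡ 968 (mod 1081).
Since 968 ≠ 1, base 5 is a Fermat witness: 1081 is composite.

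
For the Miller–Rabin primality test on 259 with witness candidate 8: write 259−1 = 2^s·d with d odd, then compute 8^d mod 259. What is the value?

259 − 1 = 258 = 2^1 · 129, so d = 129.
8^1 ≡ 8 (mod 259)
8^2 ≡ 8^2 = 64 ≡ 64 (mod 259)
8^4 ≡ 64^2 = 4096 ≡ 211 (mod 259)
8^8 ≡ 211^2 = 44521 ≡ 232 (mod 259)
8^16 ≡ 232^2 = 53824 ≡ 211 (mod 259)
8^32 ≡ 211^2 = 44521 ≡ 232 (mod 259)
8^64 ≡ 232^2 = 53824 ≡ 211 (mod 259)
8^128 ≡ 211^2 = 44521 ≡ 232 (mod 259)
129 = 128 + 1 in binary powers of 2.
So 8^129 ≡ 232 · 8 ≡ 43 (mod 259).
Squaring chain: 43; never reaches −1, so base 8 is a Miller–Rabin witness that 259 is composite.

43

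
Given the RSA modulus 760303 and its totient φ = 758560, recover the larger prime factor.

φ(n) = (p−1)(q−1) = n − (p+q) + 1, so p + q = 760303 − 758560 + 1 = 1744.
p and q are the roots of t² − 1744t + 760303 = 0.
Discriminant: 1744² − 4·760303 = 3041536 − 3041212 = 324; √324 = 18.
q = (1744 − 18)/2 = 863, p = (1744 + 18)/2 = 881.
Check: 863 · 881 = 760303.

881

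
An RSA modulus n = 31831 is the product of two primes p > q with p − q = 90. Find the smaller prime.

139

Since p = q + 90, we have 31831 = q(q + 90), so q² + 90q − 31831 = 0.
Discriminant: 90² + 4·31831 = 8100 + 127324 = 135424; √135424 = 368.
q = (−90 + 368)/2 = 139, and p = q + 90 = 229.
Check: 139 · 229 = 31831.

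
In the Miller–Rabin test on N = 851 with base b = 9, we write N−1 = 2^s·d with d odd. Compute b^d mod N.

851 − 1 = 850 = 2^1 · 425, so d = 425.
9^1 ≡ 9 (mod 851)
9^2 ≡ 9^2 = 81 ≡ 81 (mod 851)
9^4 ≡ 81^2 = 6561 ≡ 604 (mod 851)
9^8 ≡ 604^2 = 364816 ≡ 588 (mod 851)
9^16 ≡ 588^2 = 345744 ≡ 238 (mod 851)
9^32 ≡ 238^2 = 56644 ≡ 478 (mod 851)
9^64 ≡ 478^2 = 228484 ≡ 416 (mod 851)
9^128 ≡ 416^2 = 173056 ≡ 303 (mod 851)
9^256 ≡ 303^2 = 91809 ≡ 752 (mod 851)
425 = 256 + 128 + 32 + 8 + 1 in binary powers of 2.
So 9^425 ≡ 752 · 303 · 478 · 588 · 9 ≡ 303 (mod 851).
Squaring chain: 303; never reaches −1, so base 9 is a Miller–Rabin witness that 851 is composite.

303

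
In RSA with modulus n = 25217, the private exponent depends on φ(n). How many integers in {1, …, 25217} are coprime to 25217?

24900

Factor: 25217 = 151 · 167.
φ(25217) = (151−1) · (167−1) = 150 · 166 = 24900.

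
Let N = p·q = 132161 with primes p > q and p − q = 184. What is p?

Since p = q + 184, we have 132161 = q(q + 184), so q² + 184q − 132161 = 0.
Discriminant: 184² + 4·132161 = 33856 + 528644 = 562500; √562500 = 750.
q = (−184 + 750)/2 = 283, and p = q + 184 = 467.
Check: 283 · 467 = 132161.

467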